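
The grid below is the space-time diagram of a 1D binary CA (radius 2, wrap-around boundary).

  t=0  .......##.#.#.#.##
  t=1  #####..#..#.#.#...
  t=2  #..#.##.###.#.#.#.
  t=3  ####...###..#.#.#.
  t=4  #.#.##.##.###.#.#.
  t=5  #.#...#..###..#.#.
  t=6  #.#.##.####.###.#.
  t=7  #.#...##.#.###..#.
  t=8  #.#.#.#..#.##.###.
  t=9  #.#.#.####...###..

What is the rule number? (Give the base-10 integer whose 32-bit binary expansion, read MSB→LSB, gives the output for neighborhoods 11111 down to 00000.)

  #####|.  b31=0 t=1,i=2
  ####.|#  b30=1 t=1,i=3
  ###.#|.  b29=0 t=2,i=10
  ###..|.  b28=0 t=1,i=4
  ##.##|#  b27=1 t=2,i=7
  ##.#.|.  b26=0 t=0,i=9
  ##..#|#  b25=1 t=1,i=5
  ##...|#  b24=1 t=0,i=0
  #.###|#  b23=1 t=2,i=8
  #.##.|.  b22=0 t=0,i=16
  #.#.#|#  b21=1 t=0,i=10
  #.#..|#  b20=1 t=1,i=14
  #..##|#  b19=1 t=5,i=8
  #..#.|#  b18=1 t=1,i=6
  #...#|#  b17=1 t=1,i=16
  #....|#  b16=1 t=0,i=1
  .####|.  b15=0 t=1,i=1
  .###.|#  b14=1 t=2,i=9
  .##.#|.  b13=0 t=0,i=8
  .##..|.  b12=0 t=0,i=17
  .#.##|.  b11=0 t=0,i=15
  .#.#.|.  b10=0 t=0,i=11
  .#..#|#  b9=1 t=1,i=8
  .#...|.  b8=0 t=1,i=15
  ..###|#  b7=1 t=1,i=0
  ..##.|#  b6=1 t=0,i=7
  ..#.#|#  b5=1 t=1,i=10
  ..#..|.  b4=0 t=1,i=7
  ...##|.  b3=0 t=0,i=6
  ...#.|#  b2=1 t=5,i=5
  ....#|.  b1=0 t=0,i=5
  .....|#  b0=1 t=0,i=2
  bits 01001011101111110100001011100101 = 1270825701

1270825701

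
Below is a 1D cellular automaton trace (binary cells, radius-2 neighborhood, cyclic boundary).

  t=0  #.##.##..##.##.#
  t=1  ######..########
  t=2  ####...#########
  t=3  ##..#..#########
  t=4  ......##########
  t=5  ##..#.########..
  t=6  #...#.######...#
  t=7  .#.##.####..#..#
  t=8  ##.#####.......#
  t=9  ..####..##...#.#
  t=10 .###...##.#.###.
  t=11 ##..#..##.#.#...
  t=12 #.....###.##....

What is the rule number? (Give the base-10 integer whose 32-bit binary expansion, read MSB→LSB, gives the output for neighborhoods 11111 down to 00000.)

2313790694

  #####|#  b31=1 t=1,i=0
  ####.|.  b30=0 t=1,i=4
  ###.#|.  b29=0 t=8,i=1
  ###..|.  b28=0 t=1,i=5
  ##.##|#  b27=1 t=0,i=1
  ##.#.|.  b26=0 t=10,i=9
  ##..#|.  b25=0 t=0,i=7
  ##...|#  b24=1 t=2,i=4
  #.###|#  b23=1 t=5,i=6
  #.##.|#  b22=1 t=0,i=2
  #.#.#|#  b21=1 t=7,i=1
  #.#..|.  b20=0 t=9,i=15
  #..##|#  b19=1 t=0,i=8
  #..#.|.  b18=0 t=3,i=3
  #...#|.  b17=0 t=2,i=5
  #....|#  b16=1 t=4,i=1
  .####|#  b15=1 t=1,i=9
  .###.|.  b14=0 t=8,i=0
  .##.#|#  b13=1 t=0,i=0
  .##..|.  b12=0 t=0,i=6
  .#.##|.  b11=0 t=5,i=5
  .#.#.|#  b10=1 t=7,i=0
  .#..#|.  b9=0 t=3,i=5
  .#...|.  b8=0 t=11,i=13
  ..###|#  b7=1 t=1,i=8
  ..##.|#  b6=1 t=0,i=9
  ..#.#|#  b5=1 t=5,i=4
  ..#..|.  b4=0 t=3,i=4
  ...##|.  b3=0 t=2,i=6
  ...#.|#  b2=1 t=6,i=3
  ....#|#  b1=1 t=4,i=4
  .....|.  b0=0 t=4,i=2
  bits 10001001111010011010010011100110 = 2313790694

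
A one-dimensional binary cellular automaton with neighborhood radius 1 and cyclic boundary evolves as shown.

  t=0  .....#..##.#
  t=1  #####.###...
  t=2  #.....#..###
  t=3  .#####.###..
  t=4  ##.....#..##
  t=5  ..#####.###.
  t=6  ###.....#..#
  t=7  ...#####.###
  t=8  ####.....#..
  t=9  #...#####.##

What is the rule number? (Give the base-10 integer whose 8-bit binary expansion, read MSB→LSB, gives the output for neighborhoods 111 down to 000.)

27

  [7] ### => .  t=1,i=1
  [6] ##. => .  t=0,i=9
  [5] #.# => .  t=0,i=10
  [4] #.. => #  t=0,i=0
  [3] .## => #  t=0,i=8
  [2] .#. => .  t=0,i=5
  [1] ..# => #  t=0,i=4
  [0] ... => #  t=0,i=1
  bits 00011011 = 27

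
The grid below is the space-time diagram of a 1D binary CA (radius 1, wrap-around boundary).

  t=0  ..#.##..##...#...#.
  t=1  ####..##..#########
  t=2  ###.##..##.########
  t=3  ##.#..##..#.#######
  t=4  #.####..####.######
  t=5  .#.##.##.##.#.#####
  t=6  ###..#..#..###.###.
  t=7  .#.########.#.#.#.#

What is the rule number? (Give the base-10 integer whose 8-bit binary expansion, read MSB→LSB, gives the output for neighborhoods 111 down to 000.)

183

  ### -> #   bit 7 = 1  t=1,i=0
  ##. -> .   bit 6 = 0  t=0,i=5
  #.# -> #   bit 5 = 1  t=0,i=3
  #.. -> #   bit 4 = 1  t=0,i=6
  .## -> .   bit 3 = 0  t=0,i=4
  .#. -> #   bit 2 = 1  t=0,i=2
  ..# -> #   bit 1 = 1  t=0,i=1
  ... -> #   bit 0 = 1  t=0,i=0
  bits 10110111 = 183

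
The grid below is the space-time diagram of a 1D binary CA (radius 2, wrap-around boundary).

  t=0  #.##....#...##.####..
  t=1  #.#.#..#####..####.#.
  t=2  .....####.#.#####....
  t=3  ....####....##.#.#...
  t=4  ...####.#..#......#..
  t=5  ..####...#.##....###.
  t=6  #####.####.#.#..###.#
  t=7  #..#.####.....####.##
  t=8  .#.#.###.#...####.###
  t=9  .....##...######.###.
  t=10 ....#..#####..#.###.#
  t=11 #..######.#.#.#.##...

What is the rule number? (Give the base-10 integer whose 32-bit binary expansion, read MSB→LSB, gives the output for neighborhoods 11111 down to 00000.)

1271579580

  #####|.  b31=0 t=1,i=9
  ####.|#  b30=1 t=0,i=17
  ###.#|.  b29=0 t=1,i=17
  ###..|.  b28=0 t=0,i=18
  ##.##|#  b27=1 t=0,i=14
  ##.#.|.  b26=0 t=1,i=18
  ##..#|#  b25=1 t=0,i=19
  ##...|#  b24=1 t=0,i=4
  #.###|#  b23=1 t=0,i=15
  #.##.|#  b22=1 t=0,i=2
  #.#.#|.  b21=0 t=1,i=0
  #.#..|.  b20=0 t=1,i=4
  #..##|#  b19=1 t=1,i=6
  #..#.|.  b18=0 t=0,i=20
  #...#|#  b17=1 t=0,i=10
  #....|.  b16=0 t=0,i=5
  .####|#  b15=1 t=0,i=16
  .###.|#  b14=1 t=5,i=18
  .##.#|.  b13=0 t=0,i=13
  .##..|.  b12=0 t=0,i=3
  .#.##|.  b11=0 t=0,i=1
  .#.#.|.  b10=0 t=1,i=1
  .#..#|#  b9=1 t=1,i=5
  .#...|#  b8=1 t=0,i=9
  ..###|#  b7=1 t=1,i=7
  ..##.|.  b6=0 t=0,i=12
  ..#.#|#  b5=1 t=0,i=0
  ..#..|#  b4=1 t=0,i=8
  ...##|#  b3=1 t=0,i=11
  ...#.|#  b2=1 t=0,i=7
  ....#|.  b1=0 t=0,i=6
  .....|.  b0=0 t=2,i=0
  bits 01001011110010101100001110111100 = 1271579580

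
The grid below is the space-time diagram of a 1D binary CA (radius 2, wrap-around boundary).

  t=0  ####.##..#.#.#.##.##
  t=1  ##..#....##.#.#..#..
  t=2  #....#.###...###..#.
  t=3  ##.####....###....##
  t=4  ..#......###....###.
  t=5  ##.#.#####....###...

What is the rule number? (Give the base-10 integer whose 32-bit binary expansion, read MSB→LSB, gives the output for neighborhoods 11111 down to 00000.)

2282885103

  [31] ##### => #  t=0,i=0
  [30] ####. => .  t=0,i=2
  [29] ###.# => .  t=0,i=3
  [28] ###.. => .  t=2,i=9
  [27] ##.## => #  t=0,i=4
  [26] ##.#. => .  t=1,i=11
  [25] ##..# => .  t=0,i=7
  [24] ##... => .  t=2,i=10
  [23] #.### => .  t=0,i=18
  [22] #.##. => .  t=0,i=5
  [21] #.#.# => .  t=0,i=11
  [20] #.#.. => #  t=1,i=14
  [19] #..## => .  t=1,i=19
  [18] #..#. => .  t=0,i=8
  [17] #...# => #  t=2,i=11
  [16] #.... => .  t=1,i=6
  [15] .#### => .  t=0,i=19
  [14] .###. => .  t=2,i=8
  [13] .##.# => .  t=0,i=16
  [12] .##.. => .  t=0,i=6
  [11] .#.## => #  t=0,i=14
  [10] .#.#. => #  t=0,i=10
  [9] .#..# => #  t=1,i=15
  [8] .#... => #  t=1,i=5
  [7] ..### => #  t=2,i=13
  [6] ..##. => #  t=1,i=0
  [5] ..#.# => #  t=0,i=9
  [4] ..#.. => .  t=1,i=4
  [3] ...## => #  t=1,i=8
  [2] ...#. => #  t=2,i=4
  [1] ....# => #  t=1,i=7
  [0] ..... => #  t=4,i=5
  bits 10001000000100100000111111101111 = 2282885103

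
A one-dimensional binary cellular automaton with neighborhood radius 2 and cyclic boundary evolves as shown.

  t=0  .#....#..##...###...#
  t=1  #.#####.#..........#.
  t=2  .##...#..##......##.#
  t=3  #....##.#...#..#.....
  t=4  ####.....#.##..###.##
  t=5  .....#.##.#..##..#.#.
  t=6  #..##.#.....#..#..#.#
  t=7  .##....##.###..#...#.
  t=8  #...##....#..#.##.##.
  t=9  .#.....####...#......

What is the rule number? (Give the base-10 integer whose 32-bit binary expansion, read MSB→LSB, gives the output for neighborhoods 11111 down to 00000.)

579407126

  [31] ##### => .  t=1,i=4
  [30] ####. => .  t=1,i=5
  [29] ###.# => #  t=1,i=6
  [28] ###.. => .  t=0,i=16
  [27] ##.## => .  t=4,i=18
  [26] ##.#. => .  t=1,i=7
  [25] ##..# => #  t=4,i=13
  [24] ##... => .  t=0,i=11
  [23] #.### => #  t=1,i=2
  [22] #.##. => .  t=2,i=1
  [21] #.#.# => .  t=1,i=0
  [20] #.#.. => .  t=0,i=1
  [19] #..## => #  t=0,i=8
  [18] #..#. => .  t=3,i=14
  [17] #...# => .  t=0,i=12
  [16] #.... => #  t=0,i=3
  [15] .#### => .  t=1,i=3
  [14] .###. => .  t=0,i=15
  [13] .##.# => .  t=2,i=18
  [12] .##.. => .  t=0,i=10
  [11] .#.## => #  t=1,i=1
  [10] .#.#. => #  t=0,i=0
  [9] .#..# => .  t=0,i=7
  [8] .#... => #  t=0,i=2
  [7] ..### => .  t=0,i=14
  [6] ..##. => .  t=0,i=9
  [5] ..#.# => .  t=0,i=20
  [4] ..#.. => #  t=0,i=6
  [3] ...## => .  t=0,i=13
  [2] ...#. => #  t=0,i=5
  [1] ....# => #  t=0,i=4
  [0] ..... => .  t=1,i=11
  bits 00100010100010010000110100010110 = 579407126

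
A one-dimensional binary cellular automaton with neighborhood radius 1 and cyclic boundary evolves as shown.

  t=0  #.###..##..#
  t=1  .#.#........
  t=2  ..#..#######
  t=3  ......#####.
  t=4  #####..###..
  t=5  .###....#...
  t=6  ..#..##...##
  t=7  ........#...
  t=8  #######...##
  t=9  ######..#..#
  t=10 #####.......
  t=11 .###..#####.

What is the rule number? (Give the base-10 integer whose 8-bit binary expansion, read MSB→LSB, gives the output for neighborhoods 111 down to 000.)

  ###|#  b7=1 t=0,i=3
  ##.|.  b6=0 t=0,i=0
  #.#|#  b5=1 t=0,i=1
  #..|.  b4=0 t=0,i=5
  .##|.  b3=0 t=0,i=2
  .#.|.  b2=0 t=1,i=1
  ..#|.  b1=0 t=0,i=6
  ...|#  b0=1 t=1,i=5
  bits 10100001 = 161

161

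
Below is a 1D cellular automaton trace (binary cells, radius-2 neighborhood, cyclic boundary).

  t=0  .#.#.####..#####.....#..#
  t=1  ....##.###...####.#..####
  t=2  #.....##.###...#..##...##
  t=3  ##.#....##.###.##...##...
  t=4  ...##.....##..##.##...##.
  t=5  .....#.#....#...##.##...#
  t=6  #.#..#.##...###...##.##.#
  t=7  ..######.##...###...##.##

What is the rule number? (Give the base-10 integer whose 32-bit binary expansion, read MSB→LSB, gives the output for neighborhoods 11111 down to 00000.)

3688237873

  [31] ##### => #  t=0,i=13
  [30] ####. => #  t=0,i=7
  [29] ###.# => .  t=1,i=16
  [28] ###.. => #  t=0,i=8
  [27] ##.## => #  t=1,i=6
  [26] ##.#. => .  t=1,i=17
  [25] ##..# => #  t=0,i=9
  [24] ##... => #  t=0,i=16
  [23] #.### => #  t=0,i=5
  [22] #.##. => #  t=3,i=15
  [21] #.#.# => .  t=0,i=1
  [20] #.#.. => #  t=1,i=18
  [19] #..## => .  t=0,i=10
  [18] #..#. => #  t=0,i=23
  [17] #...# => #  t=1,i=11
  [16] #.... => .  t=0,i=17
  [15] .#### => .  t=0,i=6
  [14] .###. => .  t=1,i=8
  [13] .##.# => .  t=1,i=5
  [12] .##.. => .  t=2,i=19
  [11] .#.## => #  t=0,i=4
  [10] .#.#. => .  t=0,i=0
  [9] .#..# => #  t=0,i=22
  [8] .#... => #  t=3,i=4
  [7] ..### => .  t=0,i=11
  [6] ..##. => .  t=1,i=4
  [5] ..#.# => #  t=0,i=24
  [4] ..#.. => #  t=0,i=21
  [3] ...## => .  t=1,i=3
  [2] ...#. => .  t=0,i=20
  [1] ....# => .  t=0,i=19
  [0] ..... => #  t=0,i=18
  bits 11011011110101100000101100110001 = 3688237873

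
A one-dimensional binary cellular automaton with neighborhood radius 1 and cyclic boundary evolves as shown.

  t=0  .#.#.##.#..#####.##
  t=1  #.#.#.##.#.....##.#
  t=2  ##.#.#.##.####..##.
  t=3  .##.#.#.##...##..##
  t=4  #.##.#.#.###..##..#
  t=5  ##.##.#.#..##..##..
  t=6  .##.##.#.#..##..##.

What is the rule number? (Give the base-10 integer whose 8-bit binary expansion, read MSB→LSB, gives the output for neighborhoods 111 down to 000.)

113

  ###|.  b7=0 t=0,i=12
  ##.|#  b6=1 t=0,i=6
  #.#|#  b5=1 t=0,i=0
  #..|#  b4=1 t=0,i=9
  .##|.  b3=0 t=0,i=5
  .#.|.  b2=0 t=0,i=1
  ..#|.  b1=0 t=0,i=10
  ...|#  b0=1 t=1,i=11
  bits 01110001 = 113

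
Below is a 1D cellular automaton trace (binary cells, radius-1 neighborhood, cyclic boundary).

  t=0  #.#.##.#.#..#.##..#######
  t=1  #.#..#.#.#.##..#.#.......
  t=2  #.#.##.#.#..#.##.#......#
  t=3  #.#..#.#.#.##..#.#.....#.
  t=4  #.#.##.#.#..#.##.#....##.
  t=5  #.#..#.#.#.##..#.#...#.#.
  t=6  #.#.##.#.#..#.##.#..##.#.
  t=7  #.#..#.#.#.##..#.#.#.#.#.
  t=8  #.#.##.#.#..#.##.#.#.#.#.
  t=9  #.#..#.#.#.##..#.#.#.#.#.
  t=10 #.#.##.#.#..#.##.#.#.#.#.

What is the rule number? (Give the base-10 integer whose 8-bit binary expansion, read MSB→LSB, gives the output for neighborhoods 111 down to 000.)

70

  ### -> .   bit 7 = 0  t=0,i=19
  ##. -> #   bit 6 = 1  t=0,i=0
  #.# -> .   bit 5 = 0  t=0,i=1
  #.. -> .   bit 4 = 0  t=0,i=10
  .## -> .   bit 3 = 0  t=0,i=4
  .#. -> #   bit 2 = 1  t=0,i=2
  ..# -> #   bit 1 = 1  t=0,i=11
  ... -> .   bit 0 = 0  t=1,i=19
  bits 01000110 = 70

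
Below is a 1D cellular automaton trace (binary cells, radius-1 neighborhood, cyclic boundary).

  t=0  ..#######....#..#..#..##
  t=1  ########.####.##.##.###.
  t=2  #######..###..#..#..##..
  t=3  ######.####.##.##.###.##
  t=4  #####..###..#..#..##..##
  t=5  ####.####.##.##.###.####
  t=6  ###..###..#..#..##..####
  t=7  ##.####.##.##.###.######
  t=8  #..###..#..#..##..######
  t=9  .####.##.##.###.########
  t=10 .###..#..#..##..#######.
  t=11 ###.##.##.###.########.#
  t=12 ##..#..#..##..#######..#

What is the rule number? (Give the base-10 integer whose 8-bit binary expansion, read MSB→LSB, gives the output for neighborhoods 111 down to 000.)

  [7] ### => #  t=0,i=3
  [6] ##. => .  t=0,i=8
  [5] #.# => .  t=1,i=8
  [4] #.. => #  t=0,i=0
  [3] .## => #  t=0,i=2
  [2] .#. => .  t=0,i=13
  [1] ..# => #  t=0,i=1
  [0] ... => #  t=0,i=10
  bits 10011011 = 155

155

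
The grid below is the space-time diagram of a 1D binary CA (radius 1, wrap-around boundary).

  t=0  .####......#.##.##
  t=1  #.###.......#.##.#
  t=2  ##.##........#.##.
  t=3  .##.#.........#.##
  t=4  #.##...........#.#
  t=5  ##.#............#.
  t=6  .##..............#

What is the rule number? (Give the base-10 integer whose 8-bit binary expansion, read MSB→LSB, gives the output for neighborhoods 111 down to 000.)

224

  nb ###: next=#  (t=0,i=2, bit7=1)
  nb ##.: next=#  (t=0,i=4, bit6=1)
  nb #.#: next=#  (t=0,i=0, bit5=1)
  nb #..: next=.  (t=0,i=5, bit4=0)
  nb .##: next=.  (t=0,i=1, bit3=0)
  nb .#.: next=.  (t=0,i=11, bit2=0)
  nb ..#: next=.  (t=0,i=10, bit1=0)
  nb ...: next=.  (t=0,i=6, bit0=0)
  bits 11100000 = 224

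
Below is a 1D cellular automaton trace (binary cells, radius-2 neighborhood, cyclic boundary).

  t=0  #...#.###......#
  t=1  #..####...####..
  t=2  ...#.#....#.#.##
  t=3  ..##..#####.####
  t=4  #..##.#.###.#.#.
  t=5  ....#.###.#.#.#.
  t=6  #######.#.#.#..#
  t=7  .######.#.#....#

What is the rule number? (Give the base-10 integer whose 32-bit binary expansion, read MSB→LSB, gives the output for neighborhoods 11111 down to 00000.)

  nb #####: next=#  (t=3,i=8, bit31=1)
  nb ####.: next=#  (t=1,i=5, bit30=1)
  nb ###.#: next=#  (t=3,i=10, bit29=1)
  nb ###..: next=.  (t=0,i=8, bit28=0)
  nb ##.##: next=.  (t=3,i=11, bit27=0)
  nb ##.#.: next=.  (t=4,i=5, bit26=0)
  nb ##..#: next=#  (t=1,i=14, bit25=1)
  nb ##...: next=.  (t=0,i=1, bit24=0)
  nb #.###: next=#  (t=0,i=6, bit23=1)
  nb #.##.: next=#  (t=2,i=14, bit22=1)
  nb #.#.#: next=#  (t=2,i=12, bit21=1)
  nb #.#..: next=.  (t=2,i=5, bit20=0)
  nb #..##: next=.  (t=1,i=2, bit19=0)
  nb #..#.: next=#  (t=1,i=15, bit18=1)
  nb #...#: next=.  (t=0,i=2, bit17=0)
  nb #....: next=#  (t=0,i=10, bit16=1)
  nb .####: next=.  (t=1,i=4, bit15=0)
  nb .###.: next=.  (t=0,i=7, bit14=0)
  nb .##.#: next=#  (t=4,i=4, bit13=1)
  nb .##..: next=#  (t=0,i=0, bit12=1)
  nb .#.##: next=#  (t=0,i=5, bit11=1)
  nb .#.#.: next=.  (t=2,i=4, bit10=0)
  nb .#..#: next=.  (t=1,i=1, bit9=0)
  nb .#...: next=#  (t=2,i=6, bit8=1)
  nb ..###: next=#  (t=1,i=3, bit7=1)
  nb ..##.: next=.  (t=0,i=15, bit6=0)
  nb ..#.#: next=#  (t=0,i=4, bit5=1)
  nb ..#..: next=.  (t=1,i=0, bit4=0)
  nb ...##: next=.  (t=0,i=14, bit3=0)
  nb ...#.: next=#  (t=0,i=3, bit2=1)
  nb ....#: next=#  (t=0,i=13, bit1=1)
  nb .....: next=#  (t=0,i=11, bit0=1)
  bits 11100010111001010011100110100111 = 3806673319

3806673319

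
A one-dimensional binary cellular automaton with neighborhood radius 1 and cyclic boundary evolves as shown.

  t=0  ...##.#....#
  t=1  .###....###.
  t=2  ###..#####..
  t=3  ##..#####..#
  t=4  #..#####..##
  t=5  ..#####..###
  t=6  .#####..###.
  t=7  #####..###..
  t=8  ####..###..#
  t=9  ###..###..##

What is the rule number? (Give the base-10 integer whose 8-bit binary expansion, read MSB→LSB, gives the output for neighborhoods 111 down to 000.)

139

  ### -> #   bit 7 = 1  t=1,i=2
  ##. -> .   bit 6 = 0  t=0,i=4
  #.# -> .   bit 5 = 0  t=0,i=5
  #.. -> .   bit 4 = 0  t=0,i=0
  .## -> #   bit 3 = 1  t=0,i=3
  .#. -> .   bit 2 = 0  t=0,i=6
  ..# -> #   bit 1 = 1  t=0,i=2
  ... -> #   bit 0 = 1  t=0,i=1
  bits 10001011 = 139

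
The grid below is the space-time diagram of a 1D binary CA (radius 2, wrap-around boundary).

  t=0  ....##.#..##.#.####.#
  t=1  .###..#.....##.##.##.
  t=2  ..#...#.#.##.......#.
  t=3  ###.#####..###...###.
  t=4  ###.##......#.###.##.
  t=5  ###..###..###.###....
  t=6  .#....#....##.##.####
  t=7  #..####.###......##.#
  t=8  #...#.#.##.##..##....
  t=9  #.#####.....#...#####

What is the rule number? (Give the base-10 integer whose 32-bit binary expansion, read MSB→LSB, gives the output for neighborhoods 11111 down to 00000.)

  ##### -> .   bit 31 = 0  t=3,i=6
  ####. -> .   bit 30 = 0  t=0,i=17
  ###.# -> #   bit 29 = 1  t=0,i=18
  ###.. -> .   bit 28 = 0  t=1,i=3
  ##.## -> .   bit 27 = 0  t=1,i=14
  ##.#. -> #   bit 26 = 1  t=0,i=6
  ##..# -> .   bit 25 = 0  t=1,i=4
  ##... -> #   bit 24 = 1  t=2,i=12
  #.### -> #   bit 23 = 1  t=0,i=15
  #.##. -> .   bit 22 = 0  t=1,i=15
  #.#.# -> #   bit 21 = 1  t=0,i=13
  #.#.. -> .   bit 20 = 0  t=0,i=7
  #..## -> .   bit 19 = 0  t=0,i=9
  #..#. -> .   bit 18 = 0  t=1,i=5
  #...# -> #   bit 17 = 1  t=2,i=0
  #.... -> #   bit 16 = 1  t=0,i=1
  .#### -> #   bit 15 = 1  t=0,i=16
  .###. -> #   bit 14 = 1  t=1,i=2
  .##.# -> .   bit 13 = 0  t=0,i=5
  .##.. -> #   bit 12 = 1  t=1,i=19
  .#.## -> .   bit 11 = 0  t=0,i=14
  .#.#. -> #   bit 10 = 1  t=2,i=7
  .#..# -> .   bit 9 = 0  t=0,i=8
  .#... -> .   bit 8 = 0  t=0,i=0
  ..### -> .   bit 7 = 0  t=1,i=1
  ..##. -> .   bit 6 = 0  t=0,i=4
  ..#.# -> #   bit 5 = 1  t=2,i=6
  ..#.. -> #   bit 4 = 1  t=1,i=6
  ...## -> #   bit 3 = 1  t=0,i=3
  ...#. -> #   bit 2 = 1  t=2,i=1
  ....# -> #   bit 1 = 1  t=0,i=2
  ..... -> .   bit 0 = 0  t=1,i=9
  bits 00100101101000111101010000111110 = 631493694

631493694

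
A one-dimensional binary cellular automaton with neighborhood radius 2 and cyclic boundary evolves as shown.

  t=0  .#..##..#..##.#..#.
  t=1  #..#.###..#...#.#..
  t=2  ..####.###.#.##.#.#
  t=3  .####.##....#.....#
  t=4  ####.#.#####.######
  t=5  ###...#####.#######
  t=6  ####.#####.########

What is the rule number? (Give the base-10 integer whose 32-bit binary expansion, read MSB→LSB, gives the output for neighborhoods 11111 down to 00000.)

3684538799

  ##### -> #   bit 31 = 1  t=4,i=0
  ####. -> #   bit 30 = 1  t=2,i=4
  ###.# -> .   bit 29 = 0  t=2,i=5
  ###.. -> #   bit 28 = 1  t=1,i=7
  ##.## -> #   bit 27 = 1  t=2,i=6
  ##.#. -> .   bit 26 = 0  t=0,i=13
  ##..# -> #   bit 25 = 1  t=0,i=6
  ##... -> #   bit 24 = 1  t=3,i=8
  #.### -> #   bit 23 = 1  t=1,i=5
  #.##. -> .   bit 22 = 0  t=2,i=13
  #.#.# -> .   bit 21 = 0  t=2,i=11
  #.#.. -> #   bit 20 = 1  t=0,i=14
  #..## -> #   bit 19 = 1  t=0,i=3
  #..#. -> #   bit 18 = 1  t=0,i=0
  #...# -> .   bit 17 = 0  t=1,i=12
  #.... -> #   bit 16 = 1  t=3,i=9
  .#### -> #   bit 15 = 1  t=2,i=3
  .###. -> .   bit 14 = 0  t=1,i=6
  .##.# -> .   bit 13 = 0  t=0,i=12
  .##.. -> #   bit 12 = 1  t=0,i=5
  .#.## -> #   bit 11 = 1  t=1,i=4
  .#.#. -> .   bit 10 = 0  t=1,i=15
  .#..# -> .   bit 9 = 0  t=0,i=2
  .#... -> #   bit 8 = 1  t=1,i=11
  ..### -> #   bit 7 = 1  t=2,i=2
  ..##. -> .   bit 6 = 0  t=0,i=4
  ..#.# -> #   bit 5 = 1  t=1,i=3
  ..#.. -> .   bit 4 = 0  t=0,i=1
  ...## -> #   bit 3 = 1  t=5,i=5
  ...#. -> #   bit 2 = 1  t=1,i=13
  ....# -> #   bit 1 = 1  t=3,i=10
  ..... -> #   bit 0 = 1  t=3,i=15
  bits 11011011100111011001100110101111 = 3684538799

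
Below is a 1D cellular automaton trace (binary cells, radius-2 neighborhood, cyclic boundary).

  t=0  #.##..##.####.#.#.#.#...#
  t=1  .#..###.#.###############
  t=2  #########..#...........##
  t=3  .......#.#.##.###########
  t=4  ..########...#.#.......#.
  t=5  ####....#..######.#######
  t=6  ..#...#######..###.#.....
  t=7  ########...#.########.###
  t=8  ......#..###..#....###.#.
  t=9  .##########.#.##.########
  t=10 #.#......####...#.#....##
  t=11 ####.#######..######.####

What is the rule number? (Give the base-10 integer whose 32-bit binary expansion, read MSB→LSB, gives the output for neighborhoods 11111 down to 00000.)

  #####|.  b31=0 t=1,i=12
  ####.|#  b30=1 t=0,i=11
  ###.#|#  b29=1 t=0,i=12
  ###..|.  b28=0 t=2,i=8
  ##.##|#  b27=1 t=0,i=1
  ##.#.|#  b26=1 t=0,i=13
  ##..#|#  b25=1 t=0,i=4
  ##...|.  b24=0 t=3,i=0
  #.###|.  b23=0 t=0,i=9
  #.##.|.  b22=0 t=0,i=2
  #.#.#|#  b21=1 t=0,i=14
  #.#..|#  b20=1 t=0,i=20
  #..##|#  b19=1 t=0,i=5
  #..#.|.  b18=0 t=2,i=10
  #...#|#  b17=1 t=0,i=22
  #....|.  b16=0 t=2,i=13
  .####|#  b15=1 t=0,i=10
  .###.|#  b14=1 t=1,i=5
  .##.#|.  b13=0 t=0,i=0
  .##..|.  b12=0 t=0,i=3
  .#.##|.  b11=0 t=1,i=9
  .#.#.|#  b10=1 t=0,i=15
  .#..#|#  b9=1 t=1,i=2
  .#...|#  b8=1 t=0,i=21
  ..###|#  b7=1 t=1,i=4
  ..##.|#  b6=1 t=0,i=6
  ..#.#|#  b5=1 t=3,i=7
  ..#..|#  b4=1 t=2,i=11
  ...##|#  b3=1 t=0,i=23
  ...#.|#  b2=1 t=3,i=6
  ....#|#  b1=1 t=2,i=21
  .....|#  b0=1 t=2,i=14
  bits 01101110001110101100011111111111 = 1849346047

1849346047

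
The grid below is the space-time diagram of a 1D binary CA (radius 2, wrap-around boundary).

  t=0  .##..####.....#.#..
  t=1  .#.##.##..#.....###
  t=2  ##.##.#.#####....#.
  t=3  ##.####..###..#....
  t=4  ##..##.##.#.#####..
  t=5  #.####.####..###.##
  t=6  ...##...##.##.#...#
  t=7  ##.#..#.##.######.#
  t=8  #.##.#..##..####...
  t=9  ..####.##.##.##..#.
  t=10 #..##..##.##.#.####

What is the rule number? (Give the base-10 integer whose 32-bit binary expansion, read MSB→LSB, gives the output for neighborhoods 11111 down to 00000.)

  #####|#  b31=1 t=2,i=10
  ####.|#  b30=1 t=0,i=7
  ###.#|.  b29=0 t=1,i=18
  ###..|.  b28=0 t=0,i=8
  ##.##|.  b27=0 t=1,i=5
  ##.#.|#  b26=1 t=1,i=0
  ##..#|#  b25=1 t=0,i=3
  ##...|.  b24=0 t=0,i=9
  #.###|.  b23=0 t=2,i=8
  #.##.|#  b22=1 t=1,i=3
  #.#.#|#  b21=1 t=1,i=1
  #.#..|#  b20=1 t=0,i=16
  #..##|#  b19=1 t=0,i=4
  #..#.|#  b18=1 t=1,i=9
  #...#|#  b17=1 t=0,i=18
  #....|#  b16=1 t=0,i=10
  .####|#  b15=1 t=0,i=6
  .###.|#  b14=1 t=1,i=17
  .##.#|#  b13=1 t=1,i=4
  .##..|.  b12=0 t=0,i=2
  .#.##|.  b11=0 t=1,i=2
  .#.#.|.  b10=0 t=0,i=15
  .#..#|.  b9=0 t=7,i=4
  .#...|#  b8=1 t=0,i=17
  ..###|.  b7=0 t=0,i=5
  ..##.|#  b6=1 t=0,i=1
  ..#.#|.  b5=0 t=0,i=14
  ..#..|#  b4=1 t=1,i=10
  ...##|.  b3=0 t=0,i=0
  ...#.|.  b2=0 t=0,i=13
  ....#|.  b1=0 t=0,i=12
  .....|.  b0=0 t=0,i=11
  bits 11000110011111111110000101010000 = 3330269520

3330269520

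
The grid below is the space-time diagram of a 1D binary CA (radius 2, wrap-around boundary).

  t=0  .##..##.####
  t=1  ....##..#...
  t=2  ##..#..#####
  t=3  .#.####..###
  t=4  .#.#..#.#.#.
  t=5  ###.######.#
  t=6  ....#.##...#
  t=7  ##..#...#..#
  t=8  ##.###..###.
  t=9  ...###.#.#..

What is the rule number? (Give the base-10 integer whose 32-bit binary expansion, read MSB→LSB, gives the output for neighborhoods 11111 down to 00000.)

  [31] ##### => #  t=2,i=9
  [30] ####. => .  t=0,i=10
  [29] ###.# => .  t=0,i=11
  [28] ###.. => #  t=2,i=1
  [27] ##.## => .  t=0,i=0
  [26] ##.#. => .  t=3,i=0
  [25] ##..# => .  t=0,i=3
  [24] ##... => #  t=6,i=8
  [23] #.### => #  t=0,i=8
  [22] #.##. => .  t=0,i=1
  [21] #.#.# => #  t=3,i=1
  [20] #.#.. => .  t=4,i=3
  [19] #..## => #  t=0,i=4
  [18] #..#. => #  t=1,i=7
  [17] #...# => .  t=6,i=9
  [16] #.... => #  t=1,i=10
  [15] .#### => .  t=0,i=9
  [14] .###. => #  t=3,i=10
  [13] .##.# => .  t=0,i=6
  [12] .##.. => .  t=0,i=2
  [11] .#.## => .  t=3,i=2
  [10] .#.#. => #  t=4,i=2
  [9] .#..# => #  t=2,i=5
  [8] .#... => #  t=1,i=9
  [7] ..### => .  t=2,i=7
  [6] ..##. => #  t=0,i=5
  [5] ..#.# => #  t=4,i=1
  [4] ..#.. => #  t=1,i=8
  [3] ...## => .  t=1,i=3
  [2] ...#. => .  t=6,i=3
  [1] ....# => .  t=1,i=2
  [0] ..... => #  t=1,i=0
  bits 10010001101011010100011101110001 = 2444052337

2444052337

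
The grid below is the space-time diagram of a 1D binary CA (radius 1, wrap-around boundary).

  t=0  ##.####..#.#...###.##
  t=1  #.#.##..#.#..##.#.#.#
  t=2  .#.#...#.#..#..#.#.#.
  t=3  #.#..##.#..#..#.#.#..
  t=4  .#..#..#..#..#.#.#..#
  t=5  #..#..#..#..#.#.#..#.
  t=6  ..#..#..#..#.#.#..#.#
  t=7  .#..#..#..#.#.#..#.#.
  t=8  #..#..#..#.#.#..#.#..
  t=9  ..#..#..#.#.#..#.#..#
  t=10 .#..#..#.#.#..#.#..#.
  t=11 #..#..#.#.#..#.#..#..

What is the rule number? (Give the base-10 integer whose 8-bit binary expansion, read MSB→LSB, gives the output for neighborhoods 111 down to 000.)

  ###|#  b7=1 t=0,i=0
  ##.|.  b6=0 t=0,i=1
  #.#|#  b5=1 t=0,i=2
  #..|.  b4=0 t=0,i=7
  .##|.  b3=0 t=0,i=3
  .#.|.  b2=0 t=0,i=9
  ..#|#  b1=1 t=0,i=8
  ...|#  b0=1 t=0,i=13
  bits 10100011 = 163

163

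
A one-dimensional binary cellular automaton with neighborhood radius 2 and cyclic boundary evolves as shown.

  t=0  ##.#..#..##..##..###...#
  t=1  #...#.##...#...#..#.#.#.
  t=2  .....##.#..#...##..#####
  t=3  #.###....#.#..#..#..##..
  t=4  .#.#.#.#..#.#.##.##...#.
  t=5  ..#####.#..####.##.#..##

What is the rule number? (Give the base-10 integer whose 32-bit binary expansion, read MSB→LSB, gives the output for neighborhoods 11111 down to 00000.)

2338377243

  ##### -> #   bit 31 = 1  t=2,i=21
  ####. -> .   bit 30 = 0  t=2,i=22
  ###.# -> .   bit 29 = 0  t=0,i=1
  ###.. -> .   bit 28 = 0  t=0,i=19
  ##.## -> #   bit 27 = 1  t=4,i=16
  ##.#. -> .   bit 26 = 0  t=0,i=2
  ##..# -> #   bit 25 = 1  t=0,i=11
  ##... -> #   bit 24 = 1  t=0,i=20
  #.### -> .   bit 23 = 0  t=3,i=2
  #.##. -> #   bit 22 = 1  t=1,i=6
  #.#.# -> #   bit 21 = 1  t=1,i=20
  #.#.. -> .   bit 20 = 0  t=0,i=3
  #..## -> .   bit 19 = 0  t=0,i=8
  #..#. -> .   bit 18 = 0  t=0,i=5
  #...# -> .   bit 17 = 0  t=0,i=21
  #.... -> .   bit 16 = 0  t=2,i=1
  .#### -> #   bit 15 = 1  t=2,i=20
  .###. -> #   bit 14 = 1  t=0,i=0
  .##.# -> .   bit 13 = 0  t=2,i=6
  .##.. -> .   bit 12 = 0  t=0,i=10
  .#.## -> #   bit 11 = 1  t=1,i=5
  .#.#. -> #   bit 10 = 1  t=1,i=19
  .#..# -> #   bit 9 = 1  t=0,i=4
  .#... -> .   bit 8 = 0  t=1,i=1
  ..### -> .   bit 7 = 0  t=0,i=17
  ..##. -> .   bit 6 = 0  t=0,i=9
  ..#.# -> .   bit 5 = 0  t=1,i=4
  ..#.. -> #   bit 4 = 1  t=0,i=6
  ...## -> #   bit 3 = 1  t=0,i=22
  ...#. -> .   bit 2 = 0  t=1,i=3
  ....# -> #   bit 1 = 1  t=2,i=3
  ..... -> #   bit 0 = 1  t=2,i=2
  bits 10001011011000001100111000011011 = 2338377243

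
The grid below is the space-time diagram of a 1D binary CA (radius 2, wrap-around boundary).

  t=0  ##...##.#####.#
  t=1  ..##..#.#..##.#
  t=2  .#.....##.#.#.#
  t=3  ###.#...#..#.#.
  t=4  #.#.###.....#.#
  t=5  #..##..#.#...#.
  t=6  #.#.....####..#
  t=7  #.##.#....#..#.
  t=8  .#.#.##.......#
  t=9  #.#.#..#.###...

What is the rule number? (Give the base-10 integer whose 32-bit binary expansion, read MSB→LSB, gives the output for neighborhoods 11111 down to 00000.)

1637494017

  ##### -> .   bit 31 = 0  t=0,i=10
  ####. -> #   bit 30 = 1  t=0,i=11
  ###.# -> #   bit 29 = 1  t=0,i=12
  ###.. -> .   bit 28 = 0  t=0,i=1
  ##.## -> .   bit 27 = 0  t=0,i=7
  ##.#. -> .   bit 26 = 0  t=1,i=13
  ##..# -> .   bit 25 = 0  t=1,i=4
  ##... -> #   bit 24 = 1  t=0,i=2
  #.### -> #   bit 23 = 1  t=0,i=8
  #.##. -> .   bit 22 = 0  t=4,i=14
  #.#.# -> .   bit 21 = 0  t=2,i=10
  #.#.. -> #   bit 20 = 1  t=1,i=8
  #..## -> #   bit 19 = 1  t=1,i=1
  #..#. -> .   bit 18 = 0  t=1,i=5
  #...# -> #   bit 17 = 1  t=0,i=3
  #.... -> .   bit 16 = 0  t=2,i=3
  .#### -> .   bit 15 = 0  t=0,i=9
  .###. -> .   bit 14 = 0  t=0,i=0
  .##.# -> #   bit 13 = 1  t=0,i=6
  .##.. -> .   bit 12 = 0  t=1,i=3
  .#.## -> #   bit 11 = 1  t=3,i=14
  .#.#. -> #   bit 10 = 1  t=1,i=7
  .#..# -> .   bit 9 = 0  t=1,i=0
  .#... -> #   bit 8 = 1  t=2,i=2
  ..### -> .   bit 7 = 0  t=6,i=8
  ..##. -> .   bit 6 = 0  t=0,i=5
  ..#.# -> .   bit 5 = 0  t=1,i=6
  ..#.. -> .   bit 4 = 0  t=3,i=8
  ...## -> .   bit 3 = 0  t=0,i=4
  ...#. -> .   bit 2 = 0  t=3,i=7
  ....# -> .   bit 1 = 0  t=2,i=5
  ..... -> #   bit 0 = 1  t=2,i=4
  bits 01100001100110100010110100000001 = 1637494017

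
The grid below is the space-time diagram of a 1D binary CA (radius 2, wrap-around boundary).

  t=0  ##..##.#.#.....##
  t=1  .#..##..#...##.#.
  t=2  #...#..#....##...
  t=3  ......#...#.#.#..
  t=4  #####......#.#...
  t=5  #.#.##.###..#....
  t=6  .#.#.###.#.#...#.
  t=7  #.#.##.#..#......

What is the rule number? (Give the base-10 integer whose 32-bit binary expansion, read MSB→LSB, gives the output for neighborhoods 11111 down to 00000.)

  #####|#  b31=1 t=4,i=2
  ####.|.  b30=0 t=0,i=0
  ###.#|#  b29=1 t=6,i=7
  ###..|#  b28=1 t=0,i=1
  ##.##|#  b27=1 t=5,i=6
  ##.#.|.  b26=0 t=0,i=6
  ##..#|.  b25=0 t=0,i=2
  ##...|#  b24=1 t=2,i=14
  #.###|#  b23=1 t=5,i=7
  #.##.|.  b22=0 t=5,i=4
  #.#.#|.  b21=0 t=0,i=7
  #.#..|.  b20=0 t=0,i=9
  #..##|.  b19=0 t=0,i=3
  #..#.|#  b18=1 t=1,i=0
  #...#|.  b17=0 t=1,i=10
  #....|.  b16=0 t=0,i=11
  .####|.  b15=0 t=0,i=16
  .###.|.  b14=0 t=5,i=8
  .##.#|#  b13=1 t=0,i=5
  .##..|.  b12=0 t=1,i=5
  .#.##|#  b11=1 t=5,i=3
  .#.#.|#  b10=1 t=0,i=8
  .#..#|.  b9=0 t=1,i=2
  .#...|.  b8=0 t=0,i=10
  ..###|#  b7=1 t=0,i=15
  ..##.|#  b6=1 t=0,i=4
  ..#.#|.  b5=0 t=3,i=10
  ..#..|.  b4=0 t=1,i=1
  ...##|.  b3=0 t=0,i=14
  ...#.|.  b2=0 t=2,i=3
  ....#|#  b1=1 t=0,i=13
  .....|#  b0=1 t=0,i=12
  bits 10111001100001000010110011000011 = 3112447171

3112447171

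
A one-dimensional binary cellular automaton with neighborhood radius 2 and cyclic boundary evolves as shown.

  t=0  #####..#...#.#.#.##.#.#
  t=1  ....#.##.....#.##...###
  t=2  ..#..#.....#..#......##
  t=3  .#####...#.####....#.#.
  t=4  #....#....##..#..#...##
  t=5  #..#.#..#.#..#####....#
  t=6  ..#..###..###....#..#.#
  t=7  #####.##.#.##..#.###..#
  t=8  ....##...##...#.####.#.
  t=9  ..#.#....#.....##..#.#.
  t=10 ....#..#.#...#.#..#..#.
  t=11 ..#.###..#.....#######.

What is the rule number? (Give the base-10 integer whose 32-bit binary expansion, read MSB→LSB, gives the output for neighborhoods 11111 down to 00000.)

  [31] ##### => .  t=0,i=1
  [30] ####. => .  t=0,i=3
  [29] ###.# => #  t=7,i=4
  [28] ###.. => #  t=0,i=4
  [27] ##.## => #  t=7,i=5
  [26] ##.#. => .  t=0,i=19
  [25] ##..# => .  t=0,i=5
  [24] ##... => .  t=1,i=0
  [23] #.### => #  t=0,i=22
  [22] #.##. => .  t=0,i=17
  [21] #.#.# => #  t=0,i=13
  [20] #.#.. => #  t=3,i=21
  [19] #..## => #  t=3,i=0
  [18] #..#. => #  t=0,i=6
  [17] #...# => .  t=0,i=9
  [16] #.... => .  t=1,i=1
  [15] .#### => .  t=0,i=0
  [14] .###. => #  t=1,i=21
  [13] .##.# => .  t=0,i=18
  [12] .##.. => .  t=1,i=7
  [11] .#.## => #  t=0,i=16
  [10] .#.#. => .  t=0,i=12
  [9] .#..# => #  t=2,i=3
  [8] .#... => .  t=0,i=8
  [7] ..### => .  t=1,i=20
  [6] ..##. => #  t=2,i=21
  [5] ..#.# => .  t=0,i=11
  [4] ..#.. => #  t=0,i=7
  [3] ...## => .  t=1,i=19
  [2] ...#. => .  t=0,i=10
  [1] ....# => #  t=1,i=2
  [0] ..... => .  t=1,i=10
  bits 00111000101111000100101001010010 = 951863890

951863890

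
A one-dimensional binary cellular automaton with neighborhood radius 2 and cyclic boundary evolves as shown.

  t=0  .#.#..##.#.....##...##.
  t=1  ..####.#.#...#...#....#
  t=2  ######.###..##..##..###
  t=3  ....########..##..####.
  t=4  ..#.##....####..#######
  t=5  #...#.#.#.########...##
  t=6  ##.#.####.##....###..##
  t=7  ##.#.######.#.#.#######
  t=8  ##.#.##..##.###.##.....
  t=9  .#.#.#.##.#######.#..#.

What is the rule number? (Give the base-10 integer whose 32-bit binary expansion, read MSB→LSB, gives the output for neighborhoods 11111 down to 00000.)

  nb #####: next=.  (t=2,i=0, bit31=0)
  nb ####.: next=#  (t=1,i=4, bit30=1)
  nb ###.#: next=#  (t=1,i=5, bit29=1)
  nb ###..: next=#  (t=2,i=9, bit28=1)
  nb ##.##: next=#  (t=2,i=6, bit27=1)
  nb ##.#.: next=.  (t=0,i=8, bit26=0)
  nb ##..#: next=#  (t=0,i=22, bit25=1)
  nb ##...: next=#  (t=0,i=17, bit24=1)
  nb #.###: next=#  (t=2,i=7, bit23=1)
  nb #.##.: next=#  (t=4,i=4, bit22=1)
  nb #.#.#: next=#  (t=1,i=7, bit21=1)
  nb #.#..: next=#  (t=0,i=3, bit20=1)
  nb #..##: next=#  (t=0,i=5, bit19=1)
  nb #..#.: next=.  (t=0,i=0, bit18=0)
  nb #...#: next=.  (t=0,i=18, bit17=0)
  nb #....: next=.  (t=0,i=11, bit16=0)
  nb .####: next=#  (t=1,i=3, bit15=1)
  nb .###.: next=#  (t=2,i=8, bit14=1)
  nb .##.#: next=#  (t=0,i=7, bit13=1)
  nb .##..: next=.  (t=0,i=16, bit12=0)
  nb .#.##: next=.  (t=4,i=3, bit11=0)
  nb .#.#.: next=#  (t=0,i=2, bit10=1)
  nb .#..#: next=#  (t=0,i=4, bit9=1)
  nb .#...: next=.  (t=0,i=10, bit8=0)
  nb ..###: next=#  (t=1,i=2, bit7=1)
  nb ..##.: next=.  (t=0,i=6, bit6=0)
  nb ..#.#: next=.  (t=0,i=1, bit5=0)
  nb ..#..: next=#  (t=1,i=13, bit4=1)
  nb ...##: next=.  (t=0,i=14, bit3=0)
  nb ...#.: next=#  (t=1,i=12, bit2=1)
  nb ....#: next=#  (t=0,i=13, bit1=1)
  nb .....: next=.  (t=0,i=12, bit0=0)
  bits 01111011111110001110011010010110 = 2079909526

2079909526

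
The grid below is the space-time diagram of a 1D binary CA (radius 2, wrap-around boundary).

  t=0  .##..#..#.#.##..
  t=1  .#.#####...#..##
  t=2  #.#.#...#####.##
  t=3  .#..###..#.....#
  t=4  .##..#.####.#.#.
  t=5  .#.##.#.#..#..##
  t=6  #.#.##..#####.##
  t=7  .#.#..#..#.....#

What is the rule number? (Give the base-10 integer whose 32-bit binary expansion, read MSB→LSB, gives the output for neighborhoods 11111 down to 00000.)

  ##### -> .   bit 31 = 0  t=1,i=5
  ####. -> .   bit 30 = 0  t=1,i=6
  ###.# -> .   bit 29 = 0  t=2,i=0
  ###.. -> .   bit 28 = 0  t=1,i=7
  ##.## -> .   bit 27 = 0  t=2,i=13
  ##.#. -> #   bit 26 = 1  t=1,i=0
  ##..# -> #   bit 25 = 1  t=0,i=3
  ##... -> #   bit 24 = 1  t=0,i=14
  #.### -> .   bit 23 = 0  t=1,i=3
  #.##. -> .   bit 22 = 0  t=0,i=12
  #.#.# -> .   bit 21 = 0  t=0,i=10
  #.#.. -> #   bit 20 = 1  t=2,i=4
  #..## -> .   bit 19 = 0  t=1,i=13
  #..#. -> #   bit 18 = 1  t=0,i=4
  #...# -> #   bit 17 = 1  t=0,i=15
  #.... -> .   bit 16 = 0  t=3,i=11
  .#### -> #   bit 15 = 1  t=1,i=4
  .###. -> #   bit 14 = 1  t=2,i=15
  .##.# -> #   bit 13 = 1  t=1,i=15
  .##.. -> .   bit 12 = 0  t=0,i=2
  .#.## -> #   bit 11 = 1  t=0,i=11
  .#.#. -> .   bit 10 = 0  t=0,i=9
  .#..# -> #   bit 9 = 1  t=0,i=6
  .#... -> #   bit 8 = 1  t=2,i=5
  ..### -> .   bit 7 = 0  t=2,i=8
  ..##. -> #   bit 6 = 1  t=0,i=1
  ..#.# -> .   bit 5 = 0  t=0,i=8
  ..#.. -> #   bit 4 = 1  t=0,i=5
  ...## -> .   bit 3 = 0  t=0,i=0
  ...#. -> #   bit 2 = 1  t=1,i=10
  ....# -> .   bit 1 = 0  t=3,i=13
  ..... -> #   bit 0 = 1  t=3,i=12
  bits 00000111000101101110101101010101 = 118942549

118942549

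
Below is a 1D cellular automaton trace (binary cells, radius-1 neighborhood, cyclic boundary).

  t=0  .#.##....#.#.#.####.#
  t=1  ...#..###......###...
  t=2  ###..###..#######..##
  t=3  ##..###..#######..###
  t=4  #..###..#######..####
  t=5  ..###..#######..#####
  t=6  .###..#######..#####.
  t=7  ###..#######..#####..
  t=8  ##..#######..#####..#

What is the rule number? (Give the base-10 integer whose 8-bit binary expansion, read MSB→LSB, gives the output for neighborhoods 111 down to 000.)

139

  ###|#  b7=1 t=0,i=16
  ##.|.  b6=0 t=0,i=4
  #.#|.  b5=0 t=0,i=0
  #..|.  b4=0 t=0,i=5
  .##|#  b3=1 t=0,i=3
  .#.|.  b2=0 t=0,i=1
  ..#|#  b1=1 t=0,i=8
  ...|#  b0=1 t=0,i=6
  bits 10001011 = 139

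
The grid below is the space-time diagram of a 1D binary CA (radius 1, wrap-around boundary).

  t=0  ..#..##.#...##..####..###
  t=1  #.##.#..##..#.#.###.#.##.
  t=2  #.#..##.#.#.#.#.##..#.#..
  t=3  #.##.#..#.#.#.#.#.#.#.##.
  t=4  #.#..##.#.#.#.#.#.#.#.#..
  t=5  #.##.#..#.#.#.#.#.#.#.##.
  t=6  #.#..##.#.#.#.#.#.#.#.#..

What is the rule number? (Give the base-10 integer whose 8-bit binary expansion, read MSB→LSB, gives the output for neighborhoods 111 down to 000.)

  nb ###: next=#  (t=0,i=17, bit7=1)
  nb ##.: next=.  (t=0,i=6, bit6=0)
  nb #.#: next=.  (t=0,i=7, bit5=0)
  nb #..: next=#  (t=0,i=0, bit4=1)
  nb .##: next=#  (t=0,i=5, bit3=1)
  nb .#.: next=#  (t=0,i=2, bit2=1)
  nb ..#: next=.  (t=0,i=1, bit1=0)
  nb ...: next=.  (t=0,i=10, bit0=0)
  bits 10011100 = 156

156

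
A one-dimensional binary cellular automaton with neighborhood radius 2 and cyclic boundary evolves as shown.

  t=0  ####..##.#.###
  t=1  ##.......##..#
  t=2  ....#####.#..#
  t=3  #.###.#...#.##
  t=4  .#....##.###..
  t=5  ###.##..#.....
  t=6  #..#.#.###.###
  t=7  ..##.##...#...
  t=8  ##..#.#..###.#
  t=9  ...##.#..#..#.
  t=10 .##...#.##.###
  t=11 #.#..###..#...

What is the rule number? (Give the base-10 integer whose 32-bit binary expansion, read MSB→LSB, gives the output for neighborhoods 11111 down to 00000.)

  ##### -> #   bit 31 = 1  t=0,i=0
  ####. -> .   bit 30 = 0  t=0,i=2
  ###.# -> .   bit 29 = 0  t=2,i=8
  ###.. -> .   bit 28 = 0  t=0,i=3
  ##.## -> #   bit 27 = 1  t=3,i=1
  ##.#. -> .   bit 26 = 0  t=0,i=8
  ##..# -> .   bit 25 = 0  t=0,i=4
  ##... -> .   bit 24 = 0  t=1,i=2
  #.### -> .   bit 23 = 0  t=0,i=11
  #.##. -> .   bit 22 = 0  t=5,i=4
  #.#.# -> #   bit 21 = 1  t=0,i=9
  #.#.. -> #   bit 20 = 1  t=2,i=10
  #..## -> .   bit 19 = 0  t=0,i=5
  #..#. -> #   bit 18 = 1  t=2,i=12
  #...# -> .   bit 17 = 0  t=3,i=8
  #.... -> .   bit 16 = 0  t=1,i=3
  .#### -> .   bit 15 = 0  t=0,i=12
  .###. -> .   bit 14 = 0  t=1,i=0
  .##.# -> .   bit 13 = 0  t=0,i=7
  .##.. -> #   bit 12 = 1  t=1,i=10
  .#.## -> #   bit 11 = 1  t=0,i=10
  .#.#. -> .   bit 10 = 0  t=6,i=4
  .#..# -> .   bit 9 = 0  t=2,i=11
  .#... -> #   bit 8 = 1  t=2,i=0
  ..### -> #   bit 7 = 1  t=1,i=13
  ..##. -> .   bit 6 = 0  t=0,i=6
  ..#.# -> #   bit 5 = 1  t=3,i=10
  ..#.. -> #   bit 4 = 1  t=2,i=13
  ...## -> #   bit 3 = 1  t=1,i=8
  ...#. -> #   bit 2 = 1  t=3,i=9
  ....# -> #   bit 1 = 1  t=1,i=7
  ..... -> #   bit 0 = 1  t=1,i=4
  bits 10001000001101000001100110111111 = 2285115839

2285115839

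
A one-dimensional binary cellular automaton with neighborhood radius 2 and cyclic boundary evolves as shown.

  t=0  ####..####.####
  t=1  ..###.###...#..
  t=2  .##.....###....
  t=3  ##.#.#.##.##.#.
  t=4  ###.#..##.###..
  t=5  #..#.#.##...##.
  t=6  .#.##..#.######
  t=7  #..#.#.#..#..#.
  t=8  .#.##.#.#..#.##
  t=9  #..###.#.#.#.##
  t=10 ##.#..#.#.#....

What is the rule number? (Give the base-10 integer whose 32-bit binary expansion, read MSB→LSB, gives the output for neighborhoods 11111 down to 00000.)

  [31] ##### => .  t=0,i=0
  [30] ####. => #  t=0,i=2
  [29] ###.# => .  t=0,i=9
  [28] ###.. => #  t=0,i=3
  [27] ##.## => .  t=0,i=10
  [26] ##.#. => #  t=3,i=2
  [25] ##..# => #  t=0,i=4
  [24] ##... => #  t=1,i=9
  [23] #.### => .  t=0,i=11
  [22] #.##. => #  t=3,i=0
  [21] #.#.# => .  t=3,i=3
  [20] #.#.. => .  t=4,i=4
  [19] #..## => .  t=0,i=5
  [18] #..#. => .  t=5,i=2
  [17] #...# => #  t=1,i=10
  [16] #.... => .  t=1,i=14
  [15] .#### => #  t=0,i=7
  [14] .###. => .  t=1,i=3
  [13] .##.# => #  t=3,i=1
  [12] .##.. => .  t=2,i=2
  [11] .#.## => .  t=3,i=6
  [10] .#.#. => #  t=3,i=4
  [9] .#..# => #  t=4,i=5
  [8] .#... => .  t=1,i=13
  [7] ..### => #  t=0,i=6
  [6] ..##. => #  t=2,i=1
  [5] ..#.# => #  t=5,i=3
  [4] ..#.. => .  t=1,i=12
  [3] ...## => #  t=1,i=1
  [2] ...#. => .  t=1,i=11
  [1] ....# => .  t=1,i=0
  [0] ..... => #  t=2,i=5
  bits 01010111010000101010011011101001 = 1463985897

1463985897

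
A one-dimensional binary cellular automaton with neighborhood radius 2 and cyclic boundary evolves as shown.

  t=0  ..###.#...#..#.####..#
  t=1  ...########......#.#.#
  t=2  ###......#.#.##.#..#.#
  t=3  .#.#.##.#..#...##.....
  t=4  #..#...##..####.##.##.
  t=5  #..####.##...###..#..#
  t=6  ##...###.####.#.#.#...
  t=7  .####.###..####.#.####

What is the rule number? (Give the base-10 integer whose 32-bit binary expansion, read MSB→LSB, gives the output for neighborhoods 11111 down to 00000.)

  [31] ##### => .  t=1,i=5
  [30] ####. => #  t=0,i=17
  [29] ###.# => #  t=0,i=4
  [28] ###.. => .  t=0,i=18
  [27] ##.## => #  t=4,i=15
  [26] ##.#. => #  t=0,i=5
  [25] ##..# => #  t=0,i=19
  [24] ##... => #  t=1,i=11
  [23] #.### => .  t=0,i=15
  [22] #.##. => .  t=2,i=13
  [21] #.#.# => #  t=1,i=19
  [20] #.#.. => #  t=0,i=6
  [19] #..## => .  t=0,i=1
  [18] #..#. => .  t=0,i=12
  [17] #...# => #  t=0,i=8
  [16] #.... => .  t=1,i=12
  [15] .#### => .  t=0,i=16
  [14] .###. => #  t=0,i=3
  [13] .##.# => .  t=2,i=14
  [12] .##.. => #  t=3,i=16
  [11] .#.## => .  t=0,i=14
  [10] .#.#. => .  t=1,i=18
  [9] .#..# => .  t=0,i=0
  [8] .#... => #  t=0,i=7
  [7] ..### => .  t=0,i=2
  [6] ..##. => .  t=3,i=15
  [5] ..#.# => .  t=0,i=13
  [4] ..#.. => #  t=0,i=10
  [3] ...## => #  t=1,i=2
  [2] ...#. => #  t=0,i=9
  [1] ....# => .  t=1,i=15
  [0] ..... => #  t=1,i=13
  bits 01101111001100100101000100011101 = 1865568541

1865568541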